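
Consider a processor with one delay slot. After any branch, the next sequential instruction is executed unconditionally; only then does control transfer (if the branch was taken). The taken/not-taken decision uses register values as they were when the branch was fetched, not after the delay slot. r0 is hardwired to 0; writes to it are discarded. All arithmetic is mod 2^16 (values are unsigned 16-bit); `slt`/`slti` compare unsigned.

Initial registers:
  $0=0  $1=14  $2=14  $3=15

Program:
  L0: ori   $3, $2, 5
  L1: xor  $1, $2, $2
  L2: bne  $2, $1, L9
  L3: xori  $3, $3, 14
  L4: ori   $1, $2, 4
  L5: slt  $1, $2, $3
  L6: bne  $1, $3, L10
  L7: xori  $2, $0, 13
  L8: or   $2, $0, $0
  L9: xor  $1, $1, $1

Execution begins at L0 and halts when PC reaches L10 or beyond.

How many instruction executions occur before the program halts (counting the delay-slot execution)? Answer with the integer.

5

#0 ori   $3, $2, 5 ; 0/14/14/15
#1 xor  $1, $2, $2 ; 0/0/14/15
#2 bne  $2, $1, L9 ; 0/0/14/15 ; →target
#3 xori  $3, $3, 14 ; 0/0/14/1
#9 xor  $1, $1, $1 ; 0/0/14/1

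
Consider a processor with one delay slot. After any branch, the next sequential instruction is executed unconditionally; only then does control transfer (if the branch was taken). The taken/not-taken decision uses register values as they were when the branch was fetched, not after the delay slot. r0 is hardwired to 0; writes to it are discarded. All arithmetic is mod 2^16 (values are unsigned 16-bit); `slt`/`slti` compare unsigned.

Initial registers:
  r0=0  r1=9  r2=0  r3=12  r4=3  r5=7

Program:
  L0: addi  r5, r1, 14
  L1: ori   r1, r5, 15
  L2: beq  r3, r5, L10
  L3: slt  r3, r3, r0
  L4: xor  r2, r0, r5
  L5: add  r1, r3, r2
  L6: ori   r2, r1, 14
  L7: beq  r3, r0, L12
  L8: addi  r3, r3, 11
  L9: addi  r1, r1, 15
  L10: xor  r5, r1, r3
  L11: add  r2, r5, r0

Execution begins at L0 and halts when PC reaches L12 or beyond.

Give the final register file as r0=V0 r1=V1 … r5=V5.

  step pc=0: addi  r5, r1, 14  regs=(0,9,0,12,3,23)
  step pc=1: ori   r1, r5, 15  regs=(0,31,0,12,3,23)
  step pc=2: beq  r3, r5, L10  cond=F  regs=(0,31,0,12,3,23)
  step pc=3: slt  r3, r3, r0  regs=(0,31,0,0,3,23)
  step pc=4: xor  r2, r0, r5  regs=(0,31,23,0,3,23)
  step pc=5: add  r1, r3, r2  regs=(0,23,23,0,3,23)
  step pc=6: ori   r2, r1, 14  regs=(0,23,31,0,3,23)
  step pc=7: beq  r3, r0, L12  cond=T  regs=(0,23,31,0,3,23)
  step pc=8: addi  r3, r3, 11  regs=(0,23,31,11,3,23)

r0=0 r1=23 r2=31 r3=11 r4=3 r5=23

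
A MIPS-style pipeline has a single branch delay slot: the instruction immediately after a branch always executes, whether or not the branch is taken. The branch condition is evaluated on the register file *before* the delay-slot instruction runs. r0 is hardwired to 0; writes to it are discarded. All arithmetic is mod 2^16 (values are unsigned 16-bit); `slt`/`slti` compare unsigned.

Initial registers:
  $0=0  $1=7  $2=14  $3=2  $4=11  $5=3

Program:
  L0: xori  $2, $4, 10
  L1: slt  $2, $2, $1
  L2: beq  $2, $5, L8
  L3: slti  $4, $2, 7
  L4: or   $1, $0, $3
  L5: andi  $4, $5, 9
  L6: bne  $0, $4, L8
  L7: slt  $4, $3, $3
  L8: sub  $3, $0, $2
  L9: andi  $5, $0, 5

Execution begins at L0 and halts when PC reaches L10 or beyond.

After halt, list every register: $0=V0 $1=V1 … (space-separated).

$0=0 $1=2 $2=1 $3=65535 $4=0 $5=0

PC=0  xori  $2, $4, 10       | $0=0 $1=7 $2=1 $3=2 $4=11 $5=3
PC=1  slt  $2, $2, $1        | $0=0 $1=7 $2=1 $3=2 $4=11 $5=3
PC=2  beq  $2, $5, L8        | $0=0 $1=7 $2=1 $3=2 $4=11 $5=3  [not taken]
PC=3  slti  $4, $2, 7        | $0=0 $1=7 $2=1 $3=2 $4=1 $5=3
PC=4  or   $1, $0, $3        | $0=0 $1=2 $2=1 $3=2 $4=1 $5=3
PC=5  andi  $4, $5, 9        | $0=0 $1=2 $2=1 $3=2 $4=1 $5=3
PC=6  bne  $0, $4, L8        | $0=0 $1=2 $2=1 $3=2 $4=1 $5=3  [TAKEN]
PC=7  slt  $4, $3, $3        | $0=0 $1=2 $2=1 $3=2 $4=0 $5=3
PC=8  sub  $3, $0, $2        | $0=0 $1=2 $2=1 $3=65535 $4=0 $5=3
PC=9  andi  $5, $0, 5        | $0=0 $1=2 $2=1 $3=65535 $4=0 $5=0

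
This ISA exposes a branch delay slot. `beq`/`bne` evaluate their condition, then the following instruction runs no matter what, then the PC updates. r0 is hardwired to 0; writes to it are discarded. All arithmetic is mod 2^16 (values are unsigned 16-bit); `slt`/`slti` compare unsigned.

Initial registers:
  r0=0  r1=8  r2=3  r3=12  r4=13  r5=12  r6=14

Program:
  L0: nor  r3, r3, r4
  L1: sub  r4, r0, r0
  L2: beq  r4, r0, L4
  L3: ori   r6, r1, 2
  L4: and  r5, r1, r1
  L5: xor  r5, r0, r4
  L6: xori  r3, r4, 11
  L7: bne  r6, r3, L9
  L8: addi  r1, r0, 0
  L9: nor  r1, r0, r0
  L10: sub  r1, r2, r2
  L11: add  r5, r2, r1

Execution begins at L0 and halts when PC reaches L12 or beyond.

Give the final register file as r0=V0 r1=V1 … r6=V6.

PC=0  nor  r3, r3, r4        | r0=0 r1=8 r2=3 r3=65522 r4=13 r5=12 r6=14
PC=1  sub  r4, r0, r0        | r0=0 r1=8 r2=3 r3=65522 r4=0 r5=12 r6=14
PC=2  beq  r4, r0, L4        | r0=0 r1=8 r2=3 r3=65522 r4=0 r5=12 r6=14  [TAKEN]
PC=3  ori   r6, r1, 2        | r0=0 r1=8 r2=3 r3=65522 r4=0 r5=12 r6=10
PC=4  and  r5, r1, r1        | r0=0 r1=8 r2=3 r3=65522 r4=0 r5=8 r6=10
PC=5  xor  r5, r0, r4        | r0=0 r1=8 r2=3 r3=65522 r4=0 r5=0 r6=10
PC=6  xori  r3, r4, 11       | r0=0 r1=8 r2=3 r3=11 r4=0 r5=0 r6=10
PC=7  bne  r6, r3, L9        | r0=0 r1=8 r2=3 r3=11 r4=0 r5=0 r6=10  [TAKEN]
PC=8  addi  r1, r0, 0        | r0=0 r1=0 r2=3 r3=11 r4=0 r5=0 r6=10
PC=9  nor  r1, r0, r0        | r0=0 r1=65535 r2=3 r3=11 r4=0 r5=0 r6=10
PC=10 sub  r1, r2, r2        | r0=0 r1=0 r2=3 r3=11 r4=0 r5=0 r6=10
PC=11 add  r5, r2, r1        | r0=0 r1=0 r2=3 r3=11 r4=0 r5=3 r6=10

r0=0 r1=0 r2=3 r3=11 r4=0 r5=3 r6=10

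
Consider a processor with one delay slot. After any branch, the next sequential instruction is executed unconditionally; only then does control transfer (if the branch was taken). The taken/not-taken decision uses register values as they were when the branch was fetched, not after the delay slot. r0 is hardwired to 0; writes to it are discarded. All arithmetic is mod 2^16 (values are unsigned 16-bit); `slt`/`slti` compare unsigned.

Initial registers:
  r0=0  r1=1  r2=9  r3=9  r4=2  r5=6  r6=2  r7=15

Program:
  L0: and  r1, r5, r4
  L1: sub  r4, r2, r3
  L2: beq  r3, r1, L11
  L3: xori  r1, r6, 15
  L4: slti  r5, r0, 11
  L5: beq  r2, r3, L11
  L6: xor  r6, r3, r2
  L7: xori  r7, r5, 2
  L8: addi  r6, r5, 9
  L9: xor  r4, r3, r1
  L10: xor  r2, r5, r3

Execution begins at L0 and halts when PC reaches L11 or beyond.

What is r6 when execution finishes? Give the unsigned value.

0

[0] and  r1, r5, r4  →  {r0:0, r1:2, r2:9, r3:9, r4:2, r5:6, r6:2, r7:15}
[1] sub  r4, r2, r3  →  {r0:0, r1:2, r2:9, r3:9, r4:0, r5:6, r6:2, r7:15}
[2] beq  r3, r1, L11  →  {r0:0, r1:2, r2:9, r3:9, r4:0, r5:6, r6:2, r7:15}  ⟨branch fallthrough⟩
[3] xori  r1, r6, 15  →  {r0:0, r1:13, r2:9, r3:9, r4:0, r5:6, r6:2, r7:15}
[4] slti  r5, r0, 11  →  {r0:0, r1:13, r2:9, r3:9, r4:0, r5:1, r6:2, r7:15}
[5] beq  r2, r3, L11  →  {r0:0, r1:13, r2:9, r3:9, r4:0, r5:1, r6:2, r7:15}  ⟨branch taken⟩
[6] xor  r6, r3, r2  →  {r0:0, r1:13, r2:9, r3:9, r4:0, r5:1, r6:0, r7:15}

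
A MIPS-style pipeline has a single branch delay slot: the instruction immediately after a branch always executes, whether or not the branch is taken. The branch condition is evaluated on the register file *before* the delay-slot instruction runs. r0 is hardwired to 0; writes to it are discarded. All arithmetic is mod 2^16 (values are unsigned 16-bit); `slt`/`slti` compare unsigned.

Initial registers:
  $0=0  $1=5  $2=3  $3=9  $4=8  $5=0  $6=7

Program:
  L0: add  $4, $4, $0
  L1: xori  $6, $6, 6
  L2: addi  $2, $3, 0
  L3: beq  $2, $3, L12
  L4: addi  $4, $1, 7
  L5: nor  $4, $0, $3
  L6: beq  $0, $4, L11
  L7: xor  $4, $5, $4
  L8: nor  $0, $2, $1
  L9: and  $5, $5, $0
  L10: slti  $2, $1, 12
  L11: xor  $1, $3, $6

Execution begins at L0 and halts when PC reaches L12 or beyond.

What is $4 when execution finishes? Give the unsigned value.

12

#0 add  $4, $4, $0 ; 0/5/3/9/8/0/7
#1 xori  $6, $6, 6 ; 0/5/3/9/8/0/1
#2 addi  $2, $3, 0 ; 0/5/9/9/8/0/1
#3 beq  $2, $3, L12 ; 0/5/9/9/8/0/1 ; →target
#4 addi  $4, $1, 7 ; 0/5/9/9/12/0/1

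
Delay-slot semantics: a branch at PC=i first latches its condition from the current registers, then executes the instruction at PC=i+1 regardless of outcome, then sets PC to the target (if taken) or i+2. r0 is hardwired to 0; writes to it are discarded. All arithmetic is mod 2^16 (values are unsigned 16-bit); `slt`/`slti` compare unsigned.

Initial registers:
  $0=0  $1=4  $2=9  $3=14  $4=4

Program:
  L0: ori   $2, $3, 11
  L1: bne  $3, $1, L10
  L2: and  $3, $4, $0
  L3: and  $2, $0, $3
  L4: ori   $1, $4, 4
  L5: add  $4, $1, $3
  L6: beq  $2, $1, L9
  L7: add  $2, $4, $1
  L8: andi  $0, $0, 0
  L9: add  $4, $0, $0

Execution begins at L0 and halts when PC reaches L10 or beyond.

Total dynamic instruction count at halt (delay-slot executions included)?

3

[0] ori   $2, $3, 11  →  {$0:0, $1:4, $2:15, $3:14, $4:4}
[1] bne  $3, $1, L10  →  {$0:0, $1:4, $2:15, $3:14, $4:4}  ⟨branch taken⟩
[2] and  $3, $4, $0  →  {$0:0, $1:4, $2:15, $3:0, $4:4}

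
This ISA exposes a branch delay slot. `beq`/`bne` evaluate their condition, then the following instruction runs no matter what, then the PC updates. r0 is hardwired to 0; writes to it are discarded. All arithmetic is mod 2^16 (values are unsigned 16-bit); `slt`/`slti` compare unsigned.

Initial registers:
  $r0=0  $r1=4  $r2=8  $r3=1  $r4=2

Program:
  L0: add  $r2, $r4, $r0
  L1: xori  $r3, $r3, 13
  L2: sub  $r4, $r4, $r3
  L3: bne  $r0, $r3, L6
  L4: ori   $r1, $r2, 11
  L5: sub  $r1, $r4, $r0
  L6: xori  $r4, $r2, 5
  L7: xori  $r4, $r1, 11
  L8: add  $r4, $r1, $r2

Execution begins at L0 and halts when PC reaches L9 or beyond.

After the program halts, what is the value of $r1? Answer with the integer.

11

#0 add  $r2, $r4, $r0 ; 0/4/2/1/2
#1 xori  $r3, $r3, 13 ; 0/4/2/12/2
#2 sub  $r4, $r4, $r3 ; 0/4/2/12/65526
#3 bne  $r0, $r3, L6 ; 0/4/2/12/65526 ; →target
#4 ori   $r1, $r2, 11 ; 0/11/2/12/65526
#6 xori  $r4, $r2, 5 ; 0/11/2/12/7
#7 xori  $r4, $r1, 11 ; 0/11/2/12/0
#8 add  $r4, $r1, $r2 ; 0/11/2/12/13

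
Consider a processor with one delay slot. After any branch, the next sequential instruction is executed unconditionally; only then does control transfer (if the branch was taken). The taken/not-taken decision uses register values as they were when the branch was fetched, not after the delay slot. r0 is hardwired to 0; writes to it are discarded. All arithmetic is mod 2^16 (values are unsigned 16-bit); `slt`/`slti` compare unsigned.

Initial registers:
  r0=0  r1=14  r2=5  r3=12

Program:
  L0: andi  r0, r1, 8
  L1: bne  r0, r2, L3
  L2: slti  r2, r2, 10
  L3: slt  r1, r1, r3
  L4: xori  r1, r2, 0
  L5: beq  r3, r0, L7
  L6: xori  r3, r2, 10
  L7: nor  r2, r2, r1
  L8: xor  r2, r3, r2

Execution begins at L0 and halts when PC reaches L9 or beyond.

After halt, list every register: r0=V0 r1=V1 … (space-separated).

  step pc=0: andi  r0, r1, 8  regs=(0,14,5,12)
  step pc=1: bne  r0, r2, L3  cond=T  regs=(0,14,5,12)
  step pc=2: slti  r2, r2, 10  regs=(0,14,1,12)
  step pc=3: slt  r1, r1, r3  regs=(0,0,1,12)
  step pc=4: xori  r1, r2, 0  regs=(0,1,1,12)
  step pc=5: beq  r3, r0, L7  cond=F  regs=(0,1,1,12)
  step pc=6: xori  r3, r2, 10  regs=(0,1,1,11)
  step pc=7: nor  r2, r2, r1  regs=(0,1,65534,11)
  step pc=8: xor  r2, r3, r2  regs=(0,1,65525,11)

r0=0 r1=1 r2=65525 r3=11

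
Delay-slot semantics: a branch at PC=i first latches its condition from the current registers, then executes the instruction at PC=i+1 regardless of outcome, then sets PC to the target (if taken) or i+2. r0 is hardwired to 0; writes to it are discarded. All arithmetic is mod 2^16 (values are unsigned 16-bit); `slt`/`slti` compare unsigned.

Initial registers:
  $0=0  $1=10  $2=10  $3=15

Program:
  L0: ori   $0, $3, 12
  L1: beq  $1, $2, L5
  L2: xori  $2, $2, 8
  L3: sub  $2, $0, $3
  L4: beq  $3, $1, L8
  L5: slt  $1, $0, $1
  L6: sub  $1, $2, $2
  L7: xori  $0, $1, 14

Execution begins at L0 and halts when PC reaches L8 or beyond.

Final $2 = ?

[0] ori   $0, $3, 12  →  {$0:0, $1:10, $2:10, $3:15}
[1] beq  $1, $2, L5  →  {$0:0, $1:10, $2:10, $3:15}  ⟨branch taken⟩
[2] xori  $2, $2, 8  →  {$0:0, $1:10, $2:2, $3:15}
[5] slt  $1, $0, $1  →  {$0:0, $1:1, $2:2, $3:15}
[6] sub  $1, $2, $2  →  {$0:0, $1:0, $2:2, $3:15}
[7] xori  $0, $1, 14  →  {$0:0, $1:0, $2:2, $3:15}

2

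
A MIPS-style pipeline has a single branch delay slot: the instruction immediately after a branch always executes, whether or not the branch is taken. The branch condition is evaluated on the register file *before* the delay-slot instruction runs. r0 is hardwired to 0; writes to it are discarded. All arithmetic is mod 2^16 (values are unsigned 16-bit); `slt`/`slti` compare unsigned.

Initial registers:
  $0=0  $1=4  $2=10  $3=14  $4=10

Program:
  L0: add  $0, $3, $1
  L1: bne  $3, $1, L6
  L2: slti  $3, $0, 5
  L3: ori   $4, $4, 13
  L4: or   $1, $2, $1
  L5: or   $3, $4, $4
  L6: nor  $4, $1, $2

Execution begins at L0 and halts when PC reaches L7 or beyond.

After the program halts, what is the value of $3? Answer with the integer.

#0 add  $0, $3, $1 ; 0/4/10/14/10
#1 bne  $3, $1, L6 ; 0/4/10/14/10 ; →target
#2 slti  $3, $0, 5 ; 0/4/10/1/10
#6 nor  $4, $1, $2 ; 0/4/10/1/65521

1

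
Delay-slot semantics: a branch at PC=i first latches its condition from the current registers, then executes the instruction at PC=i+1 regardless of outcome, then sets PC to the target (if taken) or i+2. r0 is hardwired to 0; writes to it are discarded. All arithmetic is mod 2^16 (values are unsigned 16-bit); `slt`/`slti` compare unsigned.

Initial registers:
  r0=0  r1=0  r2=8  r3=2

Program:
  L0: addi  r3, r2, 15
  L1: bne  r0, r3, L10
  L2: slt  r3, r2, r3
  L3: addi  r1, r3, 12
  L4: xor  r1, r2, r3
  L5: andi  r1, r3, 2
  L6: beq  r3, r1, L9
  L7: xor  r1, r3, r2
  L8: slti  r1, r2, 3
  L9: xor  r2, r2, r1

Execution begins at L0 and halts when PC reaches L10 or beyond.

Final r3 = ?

1

[0] addi  r3, r2, 15  →  {r0:0, r1:0, r2:8, r3:23}
[1] bne  r0, r3, L10  →  {r0:0, r1:0, r2:8, r3:23}  ⟨branch taken⟩
[2] slt  r3, r2, r3  →  {r0:0, r1:0, r2:8, r3:1}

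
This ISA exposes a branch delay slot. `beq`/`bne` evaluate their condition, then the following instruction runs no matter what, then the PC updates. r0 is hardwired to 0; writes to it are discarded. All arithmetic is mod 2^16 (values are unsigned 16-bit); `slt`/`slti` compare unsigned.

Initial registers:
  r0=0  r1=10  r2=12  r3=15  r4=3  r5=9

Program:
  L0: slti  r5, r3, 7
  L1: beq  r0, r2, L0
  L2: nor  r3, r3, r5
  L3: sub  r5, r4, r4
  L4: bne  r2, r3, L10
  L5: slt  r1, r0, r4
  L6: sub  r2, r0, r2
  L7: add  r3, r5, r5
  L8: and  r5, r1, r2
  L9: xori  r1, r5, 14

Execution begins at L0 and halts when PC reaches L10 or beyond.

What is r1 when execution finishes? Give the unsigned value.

1

  step pc=0: slti  r5, r3, 7  regs=(0,10,12,15,3,0)
  step pc=1: beq  r0, r2, L0  cond=F  regs=(0,10,12,15,3,0)
  step pc=2: nor  r3, r3, r5  regs=(0,10,12,65520,3,0)
  step pc=3: sub  r5, r4, r4  regs=(0,10,12,65520,3,0)
  step pc=4: bne  r2, r3, L10  cond=T  regs=(0,10,12,65520,3,0)
  step pc=5: slt  r1, r0, r4  regs=(0,1,12,65520,3,0)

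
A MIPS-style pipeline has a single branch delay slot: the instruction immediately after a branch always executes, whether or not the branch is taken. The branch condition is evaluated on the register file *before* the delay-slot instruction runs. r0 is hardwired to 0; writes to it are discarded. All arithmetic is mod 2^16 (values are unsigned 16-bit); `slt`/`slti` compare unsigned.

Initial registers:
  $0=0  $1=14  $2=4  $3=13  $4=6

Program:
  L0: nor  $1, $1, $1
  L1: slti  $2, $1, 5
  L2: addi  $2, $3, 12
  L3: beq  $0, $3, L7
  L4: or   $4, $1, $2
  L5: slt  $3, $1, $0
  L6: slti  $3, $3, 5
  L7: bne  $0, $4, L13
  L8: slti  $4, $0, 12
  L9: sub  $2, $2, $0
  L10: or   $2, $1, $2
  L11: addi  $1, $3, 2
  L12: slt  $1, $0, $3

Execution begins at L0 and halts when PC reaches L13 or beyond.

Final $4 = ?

1

[0] nor  $1, $1, $1  →  {$0:0, $1:65521, $2:4, $3:13, $4:6}
[1] slti  $2, $1, 5  →  {$0:0, $1:65521, $2:0, $3:13, $4:6}
[2] addi  $2, $3, 12  →  {$0:0, $1:65521, $2:25, $3:13, $4:6}
[3] beq  $0, $3, L7  →  {$0:0, $1:65521, $2:25, $3:13, $4:6}  ⟨branch fallthrough⟩
[4] or   $4, $1, $2  →  {$0:0, $1:65521, $2:25, $3:13, $4:65529}
[5] slt  $3, $1, $0  →  {$0:0, $1:65521, $2:25, $3:0, $4:65529}
[6] slti  $3, $3, 5  →  {$0:0, $1:65521, $2:25, $3:1, $4:65529}
[7] bne  $0, $4, L13  →  {$0:0, $1:65521, $2:25, $3:1, $4:65529}  ⟨branch taken⟩
[8] slti  $4, $0, 12  →  {$0:0, $1:65521, $2:25, $3:1, $4:1}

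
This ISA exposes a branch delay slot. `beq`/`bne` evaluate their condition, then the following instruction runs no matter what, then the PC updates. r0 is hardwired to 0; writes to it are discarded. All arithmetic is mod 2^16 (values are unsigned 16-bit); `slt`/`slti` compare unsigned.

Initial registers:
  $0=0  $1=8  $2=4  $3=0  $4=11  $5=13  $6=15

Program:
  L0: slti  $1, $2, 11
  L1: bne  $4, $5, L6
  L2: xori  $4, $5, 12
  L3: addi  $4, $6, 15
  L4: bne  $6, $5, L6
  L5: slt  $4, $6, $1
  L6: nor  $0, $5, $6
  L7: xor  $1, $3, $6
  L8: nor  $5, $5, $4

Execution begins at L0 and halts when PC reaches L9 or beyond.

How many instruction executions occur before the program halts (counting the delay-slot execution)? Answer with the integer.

PC=0  slti  $1, $2, 11       | $0=0 $1=1 $2=4 $3=0 $4=11 $5=13 $6=15
PC=1  bne  $4, $5, L6        | $0=0 $1=1 $2=4 $3=0 $4=11 $5=13 $6=15  [TAKEN]
PC=2  xori  $4, $5, 12       | $0=0 $1=1 $2=4 $3=0 $4=1 $5=13 $6=15
PC=6  nor  $0, $5, $6        | $0=0 $1=1 $2=4 $3=0 $4=1 $5=13 $6=15
PC=7  xor  $1, $3, $6        | $0=0 $1=15 $2=4 $3=0 $4=1 $5=13 $6=15
PC=8  nor  $5, $5, $4        | $0=0 $1=15 $2=4 $3=0 $4=1 $5=65522 $6=15

6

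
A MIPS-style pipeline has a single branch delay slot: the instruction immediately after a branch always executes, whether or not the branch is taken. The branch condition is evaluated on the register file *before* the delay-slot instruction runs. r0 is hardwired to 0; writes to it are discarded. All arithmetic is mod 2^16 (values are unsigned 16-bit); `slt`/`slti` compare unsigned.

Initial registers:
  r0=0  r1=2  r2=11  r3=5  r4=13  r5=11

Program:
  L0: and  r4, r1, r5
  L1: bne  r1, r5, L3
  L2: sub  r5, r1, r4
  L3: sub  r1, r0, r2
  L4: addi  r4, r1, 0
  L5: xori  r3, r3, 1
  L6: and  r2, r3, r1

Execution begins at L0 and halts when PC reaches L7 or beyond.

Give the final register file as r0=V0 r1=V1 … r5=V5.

PC=0  and  r4, r1, r5        | r0=0 r1=2 r2=11 r3=5 r4=2 r5=11
PC=1  bne  r1, r5, L3        | r0=0 r1=2 r2=11 r3=5 r4=2 r5=11  [TAKEN]
PC=2  sub  r5, r1, r4        | r0=0 r1=2 r2=11 r3=5 r4=2 r5=0
PC=3  sub  r1, r0, r2        | r0=0 r1=65525 r2=11 r3=5 r4=2 r5=0
PC=4  addi  r4, r1, 0        | r0=0 r1=65525 r2=11 r3=5 r4=65525 r5=0
PC=5  xori  r3, r3, 1        | r0=0 r1=65525 r2=11 r3=4 r4=65525 r5=0
PC=6  and  r2, r3, r1        | r0=0 r1=65525 r2=4 r3=4 r4=65525 r5=0

r0=0 r1=65525 r2=4 r3=4 r4=65525 r5=0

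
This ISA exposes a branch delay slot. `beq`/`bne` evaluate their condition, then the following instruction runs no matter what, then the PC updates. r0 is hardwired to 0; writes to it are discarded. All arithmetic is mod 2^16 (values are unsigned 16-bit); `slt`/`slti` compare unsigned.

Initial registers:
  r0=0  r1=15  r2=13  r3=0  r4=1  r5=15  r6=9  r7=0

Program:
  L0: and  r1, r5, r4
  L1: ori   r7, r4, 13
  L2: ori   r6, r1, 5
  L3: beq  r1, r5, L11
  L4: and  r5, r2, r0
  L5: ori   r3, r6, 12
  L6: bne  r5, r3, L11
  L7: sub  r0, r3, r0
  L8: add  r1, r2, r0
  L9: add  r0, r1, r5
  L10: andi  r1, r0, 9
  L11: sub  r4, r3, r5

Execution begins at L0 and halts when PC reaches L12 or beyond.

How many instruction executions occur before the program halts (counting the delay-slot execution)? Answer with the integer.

9

PC=0  and  r1, r5, r4        | r0=0 r1=1 r2=13 r3=0 r4=1 r5=15 r6=9 r7=0
PC=1  ori   r7, r4, 13       | r0=0 r1=1 r2=13 r3=0 r4=1 r5=15 r6=9 r7=13
PC=2  ori   r6, r1, 5        | r0=0 r1=1 r2=13 r3=0 r4=1 r5=15 r6=5 r7=13
PC=3  beq  r1, r5, L11       | r0=0 r1=1 r2=13 r3=0 r4=1 r5=15 r6=5 r7=13  [not taken]
PC=4  and  r5, r2, r0        | r0=0 r1=1 r2=13 r3=0 r4=1 r5=0 r6=5 r7=13
PC=5  ori   r3, r6, 12       | r0=0 r1=1 r2=13 r3=13 r4=1 r5=0 r6=5 r7=13
PC=6  bne  r5, r3, L11       | r0=0 r1=1 r2=13 r3=13 r4=1 r5=0 r6=5 r7=13  [TAKEN]
PC=7  sub  r0, r3, r0        | r0=0 r1=1 r2=13 r3=13 r4=1 r5=0 r6=5 r7=13
PC=11 sub  r4, r3, r5        | r0=0 r1=1 r2=13 r3=13 r4=13 r5=0 r6=5 r7=13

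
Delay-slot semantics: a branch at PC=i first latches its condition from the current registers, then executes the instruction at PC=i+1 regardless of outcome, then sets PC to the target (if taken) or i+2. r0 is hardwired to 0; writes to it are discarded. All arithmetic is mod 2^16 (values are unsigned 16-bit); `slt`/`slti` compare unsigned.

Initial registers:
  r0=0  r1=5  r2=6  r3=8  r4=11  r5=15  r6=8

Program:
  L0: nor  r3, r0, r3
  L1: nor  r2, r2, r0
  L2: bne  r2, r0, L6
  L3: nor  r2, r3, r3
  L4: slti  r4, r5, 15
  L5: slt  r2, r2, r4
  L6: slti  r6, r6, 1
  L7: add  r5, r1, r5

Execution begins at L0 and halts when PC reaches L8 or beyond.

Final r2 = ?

PC=0  nor  r3, r0, r3        | r0=0 r1=5 r2=6 r3=65527 r4=11 r5=15 r6=8
PC=1  nor  r2, r2, r0        | r0=0 r1=5 r2=65529 r3=65527 r4=11 r5=15 r6=8
PC=2  bne  r2, r0, L6        | r0=0 r1=5 r2=65529 r3=65527 r4=11 r5=15 r6=8  [TAKEN]
PC=3  nor  r2, r3, r3        | r0=0 r1=5 r2=8 r3=65527 r4=11 r5=15 r6=8
PC=6  slti  r6, r6, 1        | r0=0 r1=5 r2=8 r3=65527 r4=11 r5=15 r6=0
PC=7  add  r5, r1, r5        | r0=0 r1=5 r2=8 r3=65527 r4=11 r5=20 r6=0

8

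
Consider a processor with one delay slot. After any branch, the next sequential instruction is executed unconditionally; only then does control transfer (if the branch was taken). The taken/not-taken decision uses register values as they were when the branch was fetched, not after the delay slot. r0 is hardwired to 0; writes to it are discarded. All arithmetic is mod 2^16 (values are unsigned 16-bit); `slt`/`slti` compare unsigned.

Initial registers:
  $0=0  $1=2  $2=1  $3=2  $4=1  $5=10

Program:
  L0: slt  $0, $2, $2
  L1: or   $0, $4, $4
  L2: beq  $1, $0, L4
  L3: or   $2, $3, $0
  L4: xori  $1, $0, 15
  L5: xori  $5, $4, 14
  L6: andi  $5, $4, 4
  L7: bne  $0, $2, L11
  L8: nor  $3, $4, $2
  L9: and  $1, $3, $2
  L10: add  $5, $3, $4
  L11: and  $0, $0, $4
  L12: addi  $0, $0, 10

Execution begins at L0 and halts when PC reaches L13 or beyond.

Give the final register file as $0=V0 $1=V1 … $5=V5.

#0 slt  $0, $2, $2 ; 0/2/1/2/1/10
#1 or   $0, $4, $4 ; 0/2/1/2/1/10
#2 beq  $1, $0, L4 ; 0/2/1/2/1/10 ; →fallthru
#3 or   $2, $3, $0 ; 0/2/2/2/1/10
#4 xori  $1, $0, 15 ; 0/15/2/2/1/10
#5 xori  $5, $4, 14 ; 0/15/2/2/1/15
#6 andi  $5, $4, 4 ; 0/15/2/2/1/0
#7 bne  $0, $2, L11 ; 0/15/2/2/1/0 ; →target
#8 nor  $3, $4, $2 ; 0/15/2/65532/1/0
#11 and  $0, $0, $4 ; 0/15/2/65532/1/0
#12 addi  $0, $0, 10 ; 0/15/2/65532/1/0

$0=0 $1=15 $2=2 $3=65532 $4=1 $5=0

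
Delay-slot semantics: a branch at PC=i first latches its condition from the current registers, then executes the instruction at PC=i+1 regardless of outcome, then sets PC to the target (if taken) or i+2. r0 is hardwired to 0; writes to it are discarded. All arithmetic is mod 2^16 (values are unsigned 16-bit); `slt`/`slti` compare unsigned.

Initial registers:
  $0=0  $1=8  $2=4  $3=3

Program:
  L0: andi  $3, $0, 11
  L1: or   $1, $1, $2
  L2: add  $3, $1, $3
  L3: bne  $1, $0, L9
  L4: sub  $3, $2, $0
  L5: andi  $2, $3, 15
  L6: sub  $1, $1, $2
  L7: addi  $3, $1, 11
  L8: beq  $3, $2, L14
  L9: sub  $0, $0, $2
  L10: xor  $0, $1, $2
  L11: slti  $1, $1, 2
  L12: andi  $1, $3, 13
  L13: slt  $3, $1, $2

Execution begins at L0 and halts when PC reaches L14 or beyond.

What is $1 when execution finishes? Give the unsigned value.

4

[0] andi  $3, $0, 11  →  {$0:0, $1:8, $2:4, $3:0}
[1] or   $1, $1, $2  →  {$0:0, $1:12, $2:4, $3:0}
[2] add  $3, $1, $3  →  {$0:0, $1:12, $2:4, $3:12}
[3] bne  $1, $0, L9  →  {$0:0, $1:12, $2:4, $3:12}  ⟨branch taken⟩
[4] sub  $3, $2, $0  →  {$0:0, $1:12, $2:4, $3:4}
[9] sub  $0, $0, $2  →  {$0:0, $1:12, $2:4, $3:4}
[10] xor  $0, $1, $2  →  {$0:0, $1:12, $2:4, $3:4}
[11] slti  $1, $1, 2  →  {$0:0, $1:0, $2:4, $3:4}
[12] andi  $1, $3, 13  →  {$0:0, $1:4, $2:4, $3:4}
[13] slt  $3, $1, $2  →  {$0:0, $1:4, $2:4, $3:0}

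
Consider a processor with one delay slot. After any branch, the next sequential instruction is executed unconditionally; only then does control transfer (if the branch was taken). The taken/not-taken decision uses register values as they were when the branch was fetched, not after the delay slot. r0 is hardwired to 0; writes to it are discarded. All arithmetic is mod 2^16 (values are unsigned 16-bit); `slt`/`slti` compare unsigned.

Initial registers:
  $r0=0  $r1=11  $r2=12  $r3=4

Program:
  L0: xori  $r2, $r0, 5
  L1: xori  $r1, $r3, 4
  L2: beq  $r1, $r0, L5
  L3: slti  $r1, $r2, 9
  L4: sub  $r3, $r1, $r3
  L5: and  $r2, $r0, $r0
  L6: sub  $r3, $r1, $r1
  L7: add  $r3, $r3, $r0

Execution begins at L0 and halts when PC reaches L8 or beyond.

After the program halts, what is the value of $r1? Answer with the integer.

1

PC=0  xori  $r2, $r0, 5      | $r0=0 $r1=11 $r2=5 $r3=4
PC=1  xori  $r1, $r3, 4      | $r0=0 $r1=0 $r2=5 $r3=4
PC=2  beq  $r1, $r0, L5      | $r0=0 $r1=0 $r2=5 $r3=4  [TAKEN]
PC=3  slti  $r1, $r2, 9      | $r0=0 $r1=1 $r2=5 $r3=4
PC=5  and  $r2, $r0, $r0     | $r0=0 $r1=1 $r2=0 $r3=4
PC=6  sub  $r3, $r1, $r1     | $r0=0 $r1=1 $r2=0 $r3=0
PC=7  add  $r3, $r3, $r0     | $r0=0 $r1=1 $r2=0 $r3=0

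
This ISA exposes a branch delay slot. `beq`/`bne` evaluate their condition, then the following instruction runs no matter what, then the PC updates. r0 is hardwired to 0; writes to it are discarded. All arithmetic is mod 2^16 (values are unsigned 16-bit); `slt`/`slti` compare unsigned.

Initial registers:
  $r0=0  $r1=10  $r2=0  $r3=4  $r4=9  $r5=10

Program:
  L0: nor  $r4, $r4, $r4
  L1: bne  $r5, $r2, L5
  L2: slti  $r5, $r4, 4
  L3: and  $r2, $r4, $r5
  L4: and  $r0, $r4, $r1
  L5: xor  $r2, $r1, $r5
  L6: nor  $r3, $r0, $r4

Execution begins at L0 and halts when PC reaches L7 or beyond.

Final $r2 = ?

[0] nor  $r4, $r4, $r4  →  {$r0:0, $r1:10, $r2:0, $r3:4, $r4:65526, $r5:10}
[1] bne  $r5, $r2, L5  →  {$r0:0, $r1:10, $r2:0, $r3:4, $r4:65526, $r5:10}  ⟨branch taken⟩
[2] slti  $r5, $r4, 4  →  {$r0:0, $r1:10, $r2:0, $r3:4, $r4:65526, $r5:0}
[5] xor  $r2, $r1, $r5  →  {$r0:0, $r1:10, $r2:10, $r3:4, $r4:65526, $r5:0}
[6] nor  $r3, $r0, $r4  →  {$r0:0, $r1:10, $r2:10, $r3:9, $r4:65526, $r5:0}

10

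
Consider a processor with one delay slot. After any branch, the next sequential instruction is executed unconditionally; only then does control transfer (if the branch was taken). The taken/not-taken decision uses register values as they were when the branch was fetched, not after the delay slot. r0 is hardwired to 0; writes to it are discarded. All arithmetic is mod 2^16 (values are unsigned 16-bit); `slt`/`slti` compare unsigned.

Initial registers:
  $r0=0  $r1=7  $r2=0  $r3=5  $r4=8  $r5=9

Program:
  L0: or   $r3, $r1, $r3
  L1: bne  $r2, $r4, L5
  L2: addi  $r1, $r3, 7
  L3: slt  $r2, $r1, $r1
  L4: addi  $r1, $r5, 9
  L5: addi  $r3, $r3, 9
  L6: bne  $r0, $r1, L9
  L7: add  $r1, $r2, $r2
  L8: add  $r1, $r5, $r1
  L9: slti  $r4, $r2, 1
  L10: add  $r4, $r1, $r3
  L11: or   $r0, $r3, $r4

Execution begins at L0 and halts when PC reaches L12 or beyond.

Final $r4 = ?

16

PC=0  or   $r3, $r1, $r3     | $r0=0 $r1=7 $r2=0 $r3=7 $r4=8 $r5=9
PC=1  bne  $r2, $r4, L5      | $r0=0 $r1=7 $r2=0 $r3=7 $r4=8 $r5=9  [TAKEN]
PC=2  addi  $r1, $r3, 7      | $r0=0 $r1=14 $r2=0 $r3=7 $r4=8 $r5=9
PC=5  addi  $r3, $r3, 9      | $r0=0 $r1=14 $r2=0 $r3=16 $r4=8 $r5=9
PC=6  bne  $r0, $r1, L9      | $r0=0 $r1=14 $r2=0 $r3=16 $r4=8 $r5=9  [TAKEN]
PC=7  add  $r1, $r2, $r2     | $r0=0 $r1=0 $r2=0 $r3=16 $r4=8 $r5=9
PC=9  slti  $r4, $r2, 1      | $r0=0 $r1=0 $r2=0 $r3=16 $r4=1 $r5=9
PC=10 add  $r4, $r1, $r3     | $r0=0 $r1=0 $r2=0 $r3=16 $r4=16 $r5=9
PC=11 or   $r0, $r3, $r4     | $r0=0 $r1=0 $r2=0 $r3=16 $r4=16 $r5=9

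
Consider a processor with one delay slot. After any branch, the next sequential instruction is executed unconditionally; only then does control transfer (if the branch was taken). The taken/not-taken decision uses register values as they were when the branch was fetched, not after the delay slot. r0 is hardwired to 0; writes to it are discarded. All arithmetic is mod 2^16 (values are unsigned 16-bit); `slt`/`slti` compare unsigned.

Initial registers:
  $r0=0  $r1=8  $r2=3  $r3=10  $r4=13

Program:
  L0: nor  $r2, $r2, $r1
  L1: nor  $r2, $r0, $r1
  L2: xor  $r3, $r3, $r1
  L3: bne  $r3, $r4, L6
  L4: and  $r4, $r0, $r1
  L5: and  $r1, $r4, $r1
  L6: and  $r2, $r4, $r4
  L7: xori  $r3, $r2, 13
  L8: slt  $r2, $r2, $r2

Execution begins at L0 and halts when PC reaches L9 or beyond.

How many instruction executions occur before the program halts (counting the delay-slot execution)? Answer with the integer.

PC=0  nor  $r2, $r2, $r1     | $r0=0 $r1=8 $r2=65524 $r3=10 $r4=13
PC=1  nor  $r2, $r0, $r1     | $r0=0 $r1=8 $r2=65527 $r3=10 $r4=13
PC=2  xor  $r3, $r3, $r1     | $r0=0 $r1=8 $r2=65527 $r3=2 $r4=13
PC=3  bne  $r3, $r4, L6      | $r0=0 $r1=8 $r2=65527 $r3=2 $r4=13  [TAKEN]
PC=4  and  $r4, $r0, $r1     | $r0=0 $r1=8 $r2=65527 $r3=2 $r4=0
PC=6  and  $r2, $r4, $r4     | $r0=0 $r1=8 $r2=0 $r3=2 $r4=0
PC=7  xori  $r3, $r2, 13     | $r0=0 $r1=8 $r2=0 $r3=13 $r4=0
PC=8  slt  $r2, $r2, $r2     | $r0=0 $r1=8 $r2=0 $r3=13 $r4=0

8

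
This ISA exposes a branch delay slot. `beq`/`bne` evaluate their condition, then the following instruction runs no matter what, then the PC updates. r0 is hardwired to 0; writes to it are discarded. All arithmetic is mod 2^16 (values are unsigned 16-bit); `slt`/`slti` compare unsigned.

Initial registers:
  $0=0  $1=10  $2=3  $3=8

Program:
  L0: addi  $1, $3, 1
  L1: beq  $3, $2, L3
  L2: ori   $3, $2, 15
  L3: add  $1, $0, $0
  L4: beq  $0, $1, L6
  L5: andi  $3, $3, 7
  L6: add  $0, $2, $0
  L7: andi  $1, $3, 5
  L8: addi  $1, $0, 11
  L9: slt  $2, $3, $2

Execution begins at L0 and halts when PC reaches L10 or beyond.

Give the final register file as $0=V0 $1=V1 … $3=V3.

#0 addi  $1, $3, 1 ; 0/9/3/8
#1 beq  $3, $2, L3 ; 0/9/3/8 ; →fallthru
#2 ori   $3, $2, 15 ; 0/9/3/15
#3 add  $1, $0, $0 ; 0/0/3/15
#4 beq  $0, $1, L6 ; 0/0/3/15 ; →target
#5 andi  $3, $3, 7 ; 0/0/3/7
#6 add  $0, $2, $0 ; 0/0/3/7
#7 andi  $1, $3, 5 ; 0/5/3/7
#8 addi  $1, $0, 11 ; 0/11/3/7
#9 slt  $2, $3, $2 ; 0/11/0/7

$0=0 $1=11 $2=0 $3=7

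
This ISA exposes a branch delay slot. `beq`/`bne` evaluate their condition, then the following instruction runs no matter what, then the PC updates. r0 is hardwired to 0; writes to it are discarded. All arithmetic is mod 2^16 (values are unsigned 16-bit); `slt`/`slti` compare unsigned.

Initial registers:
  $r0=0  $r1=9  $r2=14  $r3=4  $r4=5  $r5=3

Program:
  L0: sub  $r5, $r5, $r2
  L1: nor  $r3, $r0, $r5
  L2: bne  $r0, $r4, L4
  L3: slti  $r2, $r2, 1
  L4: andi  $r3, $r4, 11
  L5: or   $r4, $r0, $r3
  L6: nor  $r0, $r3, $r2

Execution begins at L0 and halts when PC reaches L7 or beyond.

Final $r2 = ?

  step pc=0: sub  $r5, $r5, $r2  regs=(0,9,14,4,5,65525)
  step pc=1: nor  $r3, $r0, $r5  regs=(0,9,14,10,5,65525)
  step pc=2: bne  $r0, $r4, L4  cond=T  regs=(0,9,14,10,5,65525)
  step pc=3: slti  $r2, $r2, 1  regs=(0,9,0,10,5,65525)
  step pc=4: andi  $r3, $r4, 11  regs=(0,9,0,1,5,65525)
  step pc=5: or   $r4, $r0, $r3  regs=(0,9,0,1,1,65525)
  step pc=6: nor  $r0, $r3, $r2  regs=(0,9,0,1,1,65525)

0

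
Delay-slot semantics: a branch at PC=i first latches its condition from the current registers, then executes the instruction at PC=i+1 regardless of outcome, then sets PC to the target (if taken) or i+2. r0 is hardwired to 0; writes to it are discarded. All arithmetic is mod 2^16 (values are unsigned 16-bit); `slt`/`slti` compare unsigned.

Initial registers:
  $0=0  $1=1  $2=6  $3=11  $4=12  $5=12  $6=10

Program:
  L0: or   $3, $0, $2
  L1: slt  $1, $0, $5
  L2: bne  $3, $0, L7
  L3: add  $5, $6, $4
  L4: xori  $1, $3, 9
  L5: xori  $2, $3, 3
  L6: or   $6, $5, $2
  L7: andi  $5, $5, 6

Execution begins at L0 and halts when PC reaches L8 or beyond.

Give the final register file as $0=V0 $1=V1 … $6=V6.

$0=0 $1=1 $2=6 $3=6 $4=12 $5=6 $6=10

  step pc=0: or   $3, $0, $2  regs=(0,1,6,6,12,12,10)
  step pc=1: slt  $1, $0, $5  regs=(0,1,6,6,12,12,10)
  step pc=2: bne  $3, $0, L7  cond=T  regs=(0,1,6,6,12,12,10)
  step pc=3: add  $5, $6, $4  regs=(0,1,6,6,12,22,10)
  step pc=7: andi  $5, $5, 6  regs=(0,1,6,6,12,6,10)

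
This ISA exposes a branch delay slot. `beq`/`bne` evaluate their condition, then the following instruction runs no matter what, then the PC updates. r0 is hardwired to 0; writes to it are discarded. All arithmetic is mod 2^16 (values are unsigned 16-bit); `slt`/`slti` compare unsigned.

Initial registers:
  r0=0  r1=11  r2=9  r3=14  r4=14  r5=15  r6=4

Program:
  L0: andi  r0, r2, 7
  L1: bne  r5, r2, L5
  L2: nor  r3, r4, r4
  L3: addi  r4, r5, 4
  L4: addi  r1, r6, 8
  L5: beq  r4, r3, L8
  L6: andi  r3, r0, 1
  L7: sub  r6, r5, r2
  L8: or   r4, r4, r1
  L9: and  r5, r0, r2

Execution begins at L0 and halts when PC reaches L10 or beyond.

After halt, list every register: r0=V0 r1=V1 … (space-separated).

r0=0 r1=11 r2=9 r3=0 r4=15 r5=0 r6=6

PC=0  andi  r0, r2, 7        | r0=0 r1=11 r2=9 r3=14 r4=14 r5=15 r6=4
PC=1  bne  r5, r2, L5        | r0=0 r1=11 r2=9 r3=14 r4=14 r5=15 r6=4  [TAKEN]
PC=2  nor  r3, r4, r4        | r0=0 r1=11 r2=9 r3=65521 r4=14 r5=15 r6=4
PC=5  beq  r4, r3, L8        | r0=0 r1=11 r2=9 r3=65521 r4=14 r5=15 r6=4  [not taken]
PC=6  andi  r3, r0, 1        | r0=0 r1=11 r2=9 r3=0 r4=14 r5=15 r6=4
PC=7  sub  r6, r5, r2        | r0=0 r1=11 r2=9 r3=0 r4=14 r5=15 r6=6
PC=8  or   r4, r4, r1        | r0=0 r1=11 r2=9 r3=0 r4=15 r5=15 r6=6
PC=9  and  r5, r0, r2        | r0=0 r1=11 r2=9 r3=0 r4=15 r5=0 r6=6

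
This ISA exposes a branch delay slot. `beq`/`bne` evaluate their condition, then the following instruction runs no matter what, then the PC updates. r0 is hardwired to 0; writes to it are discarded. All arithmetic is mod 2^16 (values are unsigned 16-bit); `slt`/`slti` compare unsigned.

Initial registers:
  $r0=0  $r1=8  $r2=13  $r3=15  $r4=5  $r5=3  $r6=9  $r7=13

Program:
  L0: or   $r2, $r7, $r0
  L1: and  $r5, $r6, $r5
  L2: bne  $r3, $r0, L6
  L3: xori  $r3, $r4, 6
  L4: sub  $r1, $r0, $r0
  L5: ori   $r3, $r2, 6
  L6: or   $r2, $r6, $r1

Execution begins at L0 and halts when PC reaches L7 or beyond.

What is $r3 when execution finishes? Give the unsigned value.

3

  step pc=0: or   $r2, $r7, $r0  regs=(0,8,13,15,5,3,9,13)
  step pc=1: and  $r5, $r6, $r5  regs=(0,8,13,15,5,1,9,13)
  step pc=2: bne  $r3, $r0, L6  cond=T  regs=(0,8,13,15,5,1,9,13)
  step pc=3: xori  $r3, $r4, 6  regs=(0,8,13,3,5,1,9,13)
  step pc=6: or   $r2, $r6, $r1  regs=(0,8,9,3,5,1,9,13)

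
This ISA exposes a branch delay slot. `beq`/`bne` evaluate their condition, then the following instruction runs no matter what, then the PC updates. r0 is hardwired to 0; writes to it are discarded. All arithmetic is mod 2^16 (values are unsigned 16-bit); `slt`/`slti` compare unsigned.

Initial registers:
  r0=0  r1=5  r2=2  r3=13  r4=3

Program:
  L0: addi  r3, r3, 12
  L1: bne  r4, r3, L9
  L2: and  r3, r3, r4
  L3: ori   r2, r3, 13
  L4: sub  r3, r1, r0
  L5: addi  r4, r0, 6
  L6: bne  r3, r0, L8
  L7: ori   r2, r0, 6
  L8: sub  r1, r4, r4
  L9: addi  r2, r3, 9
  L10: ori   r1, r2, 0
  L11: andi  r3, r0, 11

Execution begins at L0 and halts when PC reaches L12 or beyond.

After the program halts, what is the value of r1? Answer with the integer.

PC=0  addi  r3, r3, 12       | r0=0 r1=5 r2=2 r3=25 r4=3
PC=1  bne  r4, r3, L9        | r0=0 r1=5 r2=2 r3=25 r4=3  [TAKEN]
PC=2  and  r3, r3, r4        | r0=0 r1=5 r2=2 r3=1 r4=3
PC=9  addi  r2, r3, 9        | r0=0 r1=5 r2=10 r3=1 r4=3
PC=10 ori   r1, r2, 0        | r0=0 r1=10 r2=10 r3=1 r4=3
PC=11 andi  r3, r0, 11       | r0=0 r1=10 r2=10 r3=0 r4=3

10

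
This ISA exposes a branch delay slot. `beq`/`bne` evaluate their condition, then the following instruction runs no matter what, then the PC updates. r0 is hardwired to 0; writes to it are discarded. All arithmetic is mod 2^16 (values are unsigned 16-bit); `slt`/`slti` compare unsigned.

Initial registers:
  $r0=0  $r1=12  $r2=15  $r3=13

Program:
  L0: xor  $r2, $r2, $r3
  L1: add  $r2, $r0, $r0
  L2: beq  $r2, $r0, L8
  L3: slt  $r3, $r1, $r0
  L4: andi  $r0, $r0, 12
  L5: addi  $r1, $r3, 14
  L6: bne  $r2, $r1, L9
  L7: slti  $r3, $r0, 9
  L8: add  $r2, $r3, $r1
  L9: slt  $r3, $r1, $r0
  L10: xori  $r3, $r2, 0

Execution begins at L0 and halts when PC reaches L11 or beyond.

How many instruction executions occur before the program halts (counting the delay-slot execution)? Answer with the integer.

7

  step pc=0: xor  $r2, $r2, $r3  regs=(0,12,2,13)
  step pc=1: add  $r2, $r0, $r0  regs=(0,12,0,13)
  step pc=2: beq  $r2, $r0, L8  cond=T  regs=(0,12,0,13)
  step pc=3: slt  $r3, $r1, $r0  regs=(0,12,0,0)
  step pc=8: add  $r2, $r3, $r1  regs=(0,12,12,0)
  step pc=9: slt  $r3, $r1, $r0  regs=(0,12,12,0)
  step pc=10: xori  $r3, $r2, 0  regs=(0,12,12,12)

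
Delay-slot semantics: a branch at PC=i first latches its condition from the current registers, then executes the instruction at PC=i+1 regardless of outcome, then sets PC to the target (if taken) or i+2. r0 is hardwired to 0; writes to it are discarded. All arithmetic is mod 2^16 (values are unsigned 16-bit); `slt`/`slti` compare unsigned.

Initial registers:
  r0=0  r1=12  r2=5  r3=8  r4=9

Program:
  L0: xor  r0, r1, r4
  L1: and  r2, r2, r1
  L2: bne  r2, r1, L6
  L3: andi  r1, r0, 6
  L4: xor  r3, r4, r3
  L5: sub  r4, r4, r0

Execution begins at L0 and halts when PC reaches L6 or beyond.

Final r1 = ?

0

[0] xor  r0, r1, r4  →  {r0:0, r1:12, r2:5, r3:8, r4:9}
[1] and  r2, r2, r1  →  {r0:0, r1:12, r2:4, r3:8, r4:9}
[2] bne  r2, r1, L6  →  {r0:0, r1:12, r2:4, r3:8, r4:9}  ⟨branch taken⟩
[3] andi  r1, r0, 6  →  {r0:0, r1:0, r2:4, r3:8, r4:9}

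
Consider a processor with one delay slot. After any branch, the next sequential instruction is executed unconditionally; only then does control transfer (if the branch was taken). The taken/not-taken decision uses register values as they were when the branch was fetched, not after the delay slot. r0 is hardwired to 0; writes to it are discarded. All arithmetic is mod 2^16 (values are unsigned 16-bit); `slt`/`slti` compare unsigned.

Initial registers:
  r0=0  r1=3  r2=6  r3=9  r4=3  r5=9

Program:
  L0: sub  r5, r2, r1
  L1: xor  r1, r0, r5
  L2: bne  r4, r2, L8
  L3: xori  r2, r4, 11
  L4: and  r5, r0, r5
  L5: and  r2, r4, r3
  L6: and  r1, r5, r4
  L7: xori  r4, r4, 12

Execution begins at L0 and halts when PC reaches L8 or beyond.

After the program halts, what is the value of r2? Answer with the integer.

PC=0  sub  r5, r2, r1        | r0=0 r1=3 r2=6 r3=9 r4=3 r5=3
PC=1  xor  r1, r0, r5        | r0=0 r1=3 r2=6 r3=9 r4=3 r5=3
PC=2  bne  r4, r2, L8        | r0=0 r1=3 r2=6 r3=9 r4=3 r5=3  [TAKEN]
PC=3  xori  r2, r4, 11       | r0=0 r1=3 r2=8 r3=9 r4=3 r5=3

8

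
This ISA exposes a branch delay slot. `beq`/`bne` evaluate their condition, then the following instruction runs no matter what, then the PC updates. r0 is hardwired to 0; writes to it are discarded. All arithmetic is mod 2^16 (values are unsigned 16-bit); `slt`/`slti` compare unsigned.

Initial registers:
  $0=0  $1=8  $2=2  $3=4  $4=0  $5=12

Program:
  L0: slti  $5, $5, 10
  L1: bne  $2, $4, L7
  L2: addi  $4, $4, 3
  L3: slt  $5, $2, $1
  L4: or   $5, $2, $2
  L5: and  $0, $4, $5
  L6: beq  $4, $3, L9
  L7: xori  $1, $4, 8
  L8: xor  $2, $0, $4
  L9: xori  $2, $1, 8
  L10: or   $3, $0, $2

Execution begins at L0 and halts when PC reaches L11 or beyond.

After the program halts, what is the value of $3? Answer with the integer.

  step pc=0: slti  $5, $5, 10  regs=(0,8,2,4,0,0)
  step pc=1: bne  $2, $4, L7  cond=T  regs=(0,8,2,4,0,0)
  step pc=2: addi  $4, $4, 3  regs=(0,8,2,4,3,0)
  step pc=7: xori  $1, $4, 8  regs=(0,11,2,4,3,0)
  step pc=8: xor  $2, $0, $4  regs=(0,11,3,4,3,0)
  step pc=9: xori  $2, $1, 8  regs=(0,11,3,4,3,0)
  step pc=10: or   $3, $0, $2  regs=(0,11,3,3,3,0)

3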